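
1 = 1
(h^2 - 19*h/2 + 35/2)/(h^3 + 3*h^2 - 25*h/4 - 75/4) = 2*(h - 7)/(2*h^2 + 11*h + 15)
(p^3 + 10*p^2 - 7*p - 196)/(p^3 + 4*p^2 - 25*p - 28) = (p + 7)/(p + 1)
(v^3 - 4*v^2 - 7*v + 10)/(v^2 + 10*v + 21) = (v^3 - 4*v^2 - 7*v + 10)/(v^2 + 10*v + 21)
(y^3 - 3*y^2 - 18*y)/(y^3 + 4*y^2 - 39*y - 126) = y/(y + 7)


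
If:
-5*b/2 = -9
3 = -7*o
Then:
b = 18/5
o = -3/7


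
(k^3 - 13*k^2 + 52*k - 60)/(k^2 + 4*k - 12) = (k^2 - 11*k + 30)/(k + 6)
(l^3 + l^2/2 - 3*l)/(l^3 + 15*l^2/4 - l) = 2*(2*l^2 + l - 6)/(4*l^2 + 15*l - 4)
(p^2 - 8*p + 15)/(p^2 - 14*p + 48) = (p^2 - 8*p + 15)/(p^2 - 14*p + 48)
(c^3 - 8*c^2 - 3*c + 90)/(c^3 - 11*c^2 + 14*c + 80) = (c^2 - 3*c - 18)/(c^2 - 6*c - 16)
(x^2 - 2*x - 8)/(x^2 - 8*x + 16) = (x + 2)/(x - 4)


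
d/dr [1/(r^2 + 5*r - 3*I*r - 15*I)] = (-2*r - 5 + 3*I)/(r^2 + 5*r - 3*I*r - 15*I)^2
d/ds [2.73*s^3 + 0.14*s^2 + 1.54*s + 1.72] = 8.19*s^2 + 0.28*s + 1.54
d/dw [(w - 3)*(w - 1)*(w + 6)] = 3*w^2 + 4*w - 21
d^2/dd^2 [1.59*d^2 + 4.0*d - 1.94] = 3.18000000000000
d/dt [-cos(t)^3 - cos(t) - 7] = (3*cos(t)^2 + 1)*sin(t)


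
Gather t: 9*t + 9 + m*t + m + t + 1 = m + t*(m + 10) + 10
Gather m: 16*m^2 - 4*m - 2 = 16*m^2 - 4*m - 2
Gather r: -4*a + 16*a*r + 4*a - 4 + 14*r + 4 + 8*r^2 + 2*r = 8*r^2 + r*(16*a + 16)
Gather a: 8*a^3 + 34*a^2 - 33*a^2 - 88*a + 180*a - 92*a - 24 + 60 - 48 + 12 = 8*a^3 + a^2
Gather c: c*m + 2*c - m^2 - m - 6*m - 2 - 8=c*(m + 2) - m^2 - 7*m - 10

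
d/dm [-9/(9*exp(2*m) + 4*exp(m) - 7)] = (162*exp(m) + 36)*exp(m)/(9*exp(2*m) + 4*exp(m) - 7)^2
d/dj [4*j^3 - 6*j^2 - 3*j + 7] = 12*j^2 - 12*j - 3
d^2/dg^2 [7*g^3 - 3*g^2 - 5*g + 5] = 42*g - 6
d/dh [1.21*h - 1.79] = 1.21000000000000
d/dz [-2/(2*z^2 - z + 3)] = 2*(4*z - 1)/(2*z^2 - z + 3)^2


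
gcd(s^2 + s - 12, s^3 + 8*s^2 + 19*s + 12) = s + 4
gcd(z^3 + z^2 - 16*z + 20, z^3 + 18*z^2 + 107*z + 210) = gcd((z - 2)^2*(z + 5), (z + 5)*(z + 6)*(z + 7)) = z + 5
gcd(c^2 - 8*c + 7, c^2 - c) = c - 1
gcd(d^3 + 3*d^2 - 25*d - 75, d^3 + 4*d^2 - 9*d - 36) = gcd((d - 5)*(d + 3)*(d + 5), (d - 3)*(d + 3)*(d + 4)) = d + 3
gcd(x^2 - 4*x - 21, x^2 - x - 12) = x + 3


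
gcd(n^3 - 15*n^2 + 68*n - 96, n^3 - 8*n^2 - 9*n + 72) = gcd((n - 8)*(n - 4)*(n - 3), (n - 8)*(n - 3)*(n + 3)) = n^2 - 11*n + 24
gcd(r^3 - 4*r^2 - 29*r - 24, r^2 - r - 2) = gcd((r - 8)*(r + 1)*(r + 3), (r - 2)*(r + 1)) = r + 1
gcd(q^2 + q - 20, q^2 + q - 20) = q^2 + q - 20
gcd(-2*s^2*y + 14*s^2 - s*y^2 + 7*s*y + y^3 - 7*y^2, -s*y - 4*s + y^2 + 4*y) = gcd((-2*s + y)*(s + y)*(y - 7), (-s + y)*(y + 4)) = 1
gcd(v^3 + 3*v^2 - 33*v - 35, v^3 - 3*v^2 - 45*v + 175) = v^2 + 2*v - 35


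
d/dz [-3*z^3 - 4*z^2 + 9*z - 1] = -9*z^2 - 8*z + 9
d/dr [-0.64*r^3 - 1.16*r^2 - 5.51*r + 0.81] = -1.92*r^2 - 2.32*r - 5.51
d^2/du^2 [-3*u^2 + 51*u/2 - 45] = -6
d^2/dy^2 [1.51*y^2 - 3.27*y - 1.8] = 3.02000000000000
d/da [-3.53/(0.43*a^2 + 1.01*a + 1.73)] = (3.0358*a + 3.5653)/(0.43*a^2 + 1.01*a + 1.73)^2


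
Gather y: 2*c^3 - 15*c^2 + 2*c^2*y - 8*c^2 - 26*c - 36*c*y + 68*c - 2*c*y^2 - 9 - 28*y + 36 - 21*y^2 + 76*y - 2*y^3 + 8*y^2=2*c^3 - 23*c^2 + 42*c - 2*y^3 + y^2*(-2*c - 13) + y*(2*c^2 - 36*c + 48) + 27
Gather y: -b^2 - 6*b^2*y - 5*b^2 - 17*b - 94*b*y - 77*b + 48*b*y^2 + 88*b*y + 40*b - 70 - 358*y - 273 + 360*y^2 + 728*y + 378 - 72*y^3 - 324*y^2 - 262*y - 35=-6*b^2 - 54*b - 72*y^3 + y^2*(48*b + 36) + y*(-6*b^2 - 6*b + 108)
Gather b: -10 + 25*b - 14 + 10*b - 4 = 35*b - 28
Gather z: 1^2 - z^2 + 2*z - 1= -z^2 + 2*z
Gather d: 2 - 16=-14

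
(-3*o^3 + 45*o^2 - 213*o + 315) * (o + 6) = -3*o^4 + 27*o^3 + 57*o^2 - 963*o + 1890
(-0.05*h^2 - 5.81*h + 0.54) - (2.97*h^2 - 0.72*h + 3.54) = -3.02*h^2 - 5.09*h - 3.0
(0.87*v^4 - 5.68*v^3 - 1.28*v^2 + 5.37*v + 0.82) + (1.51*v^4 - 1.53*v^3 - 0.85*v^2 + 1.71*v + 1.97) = 2.38*v^4 - 7.21*v^3 - 2.13*v^2 + 7.08*v + 2.79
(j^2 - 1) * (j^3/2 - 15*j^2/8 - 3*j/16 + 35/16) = j^5/2 - 15*j^4/8 - 11*j^3/16 + 65*j^2/16 + 3*j/16 - 35/16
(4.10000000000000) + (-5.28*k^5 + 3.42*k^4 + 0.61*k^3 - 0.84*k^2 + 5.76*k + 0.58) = -5.28*k^5 + 3.42*k^4 + 0.61*k^3 - 0.84*k^2 + 5.76*k + 4.68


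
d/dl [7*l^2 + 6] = 14*l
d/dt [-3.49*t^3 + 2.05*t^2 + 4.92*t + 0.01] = -10.47*t^2 + 4.1*t + 4.92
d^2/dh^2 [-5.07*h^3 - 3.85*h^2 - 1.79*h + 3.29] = -30.42*h - 7.7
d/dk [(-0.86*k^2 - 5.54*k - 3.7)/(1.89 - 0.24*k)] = (0.2064*k^2 - 3.2508*k - 11.3586)/(0.0576*k^2 - 0.9072*k + 3.5721)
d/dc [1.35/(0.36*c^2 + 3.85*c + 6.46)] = (-0.972*c - 5.1975)/(0.36*c^2 + 3.85*c + 6.46)^2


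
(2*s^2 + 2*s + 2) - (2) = 2*s^2 + 2*s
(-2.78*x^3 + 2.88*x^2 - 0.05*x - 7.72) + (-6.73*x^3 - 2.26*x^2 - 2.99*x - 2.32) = -9.51*x^3 + 0.62*x^2 - 3.04*x - 10.04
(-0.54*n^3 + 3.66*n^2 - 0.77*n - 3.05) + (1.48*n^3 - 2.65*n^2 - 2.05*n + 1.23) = 0.94*n^3 + 1.01*n^2 - 2.82*n - 1.82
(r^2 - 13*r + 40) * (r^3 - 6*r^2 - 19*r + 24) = r^5 - 19*r^4 + 99*r^3 + 31*r^2 - 1072*r + 960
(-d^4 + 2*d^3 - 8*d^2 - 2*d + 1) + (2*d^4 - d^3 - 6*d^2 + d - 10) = d^4 + d^3 - 14*d^2 - d - 9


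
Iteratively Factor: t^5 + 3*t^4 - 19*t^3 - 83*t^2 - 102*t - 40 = (t + 1)*(t^4 + 2*t^3 - 21*t^2 - 62*t - 40) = (t - 5)*(t + 1)*(t^3 + 7*t^2 + 14*t + 8) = (t - 5)*(t + 1)*(t + 4)*(t^2 + 3*t + 2) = (t - 5)*(t + 1)*(t + 2)*(t + 4)*(t + 1)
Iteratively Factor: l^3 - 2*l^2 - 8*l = (l + 2)*(l^2 - 4*l) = l*(l + 2)*(l - 4)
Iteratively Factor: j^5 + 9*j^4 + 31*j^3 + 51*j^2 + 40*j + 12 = (j + 1)*(j^4 + 8*j^3 + 23*j^2 + 28*j + 12) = (j + 1)^2*(j^3 + 7*j^2 + 16*j + 12) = (j + 1)^2*(j + 2)*(j^2 + 5*j + 6) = (j + 1)^2*(j + 2)*(j + 3)*(j + 2)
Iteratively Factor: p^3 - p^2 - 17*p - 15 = (p + 1)*(p^2 - 2*p - 15) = (p - 5)*(p + 1)*(p + 3)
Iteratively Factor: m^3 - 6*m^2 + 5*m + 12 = (m - 3)*(m^2 - 3*m - 4) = (m - 4)*(m - 3)*(m + 1)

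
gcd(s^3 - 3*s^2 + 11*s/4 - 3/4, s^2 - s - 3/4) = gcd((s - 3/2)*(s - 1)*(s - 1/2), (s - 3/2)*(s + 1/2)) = s - 3/2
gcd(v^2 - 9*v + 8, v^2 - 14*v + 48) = v - 8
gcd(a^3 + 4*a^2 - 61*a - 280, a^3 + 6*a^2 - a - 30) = a + 5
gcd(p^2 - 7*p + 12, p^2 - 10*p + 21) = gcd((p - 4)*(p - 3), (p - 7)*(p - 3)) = p - 3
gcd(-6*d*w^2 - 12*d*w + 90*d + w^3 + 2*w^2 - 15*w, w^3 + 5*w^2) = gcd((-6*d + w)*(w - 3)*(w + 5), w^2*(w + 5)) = w + 5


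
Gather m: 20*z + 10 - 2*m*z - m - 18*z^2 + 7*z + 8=m*(-2*z - 1) - 18*z^2 + 27*z + 18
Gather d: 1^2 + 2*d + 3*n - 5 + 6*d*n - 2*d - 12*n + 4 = 6*d*n - 9*n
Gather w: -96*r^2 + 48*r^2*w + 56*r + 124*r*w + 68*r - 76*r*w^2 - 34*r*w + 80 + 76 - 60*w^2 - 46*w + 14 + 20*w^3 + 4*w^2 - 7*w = -96*r^2 + 124*r + 20*w^3 + w^2*(-76*r - 56) + w*(48*r^2 + 90*r - 53) + 170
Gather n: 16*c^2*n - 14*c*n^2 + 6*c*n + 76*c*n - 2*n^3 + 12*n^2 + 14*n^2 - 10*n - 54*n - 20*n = -2*n^3 + n^2*(26 - 14*c) + n*(16*c^2 + 82*c - 84)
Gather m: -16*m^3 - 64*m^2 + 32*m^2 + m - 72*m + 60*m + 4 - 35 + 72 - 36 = -16*m^3 - 32*m^2 - 11*m + 5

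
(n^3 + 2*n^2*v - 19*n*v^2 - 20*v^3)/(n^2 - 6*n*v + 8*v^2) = (-n^2 - 6*n*v - 5*v^2)/(-n + 2*v)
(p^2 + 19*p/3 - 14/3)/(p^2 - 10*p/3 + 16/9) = 3*(p + 7)/(3*p - 8)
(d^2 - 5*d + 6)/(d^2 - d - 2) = (d - 3)/(d + 1)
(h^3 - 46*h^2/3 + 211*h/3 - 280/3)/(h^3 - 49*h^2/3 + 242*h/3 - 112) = (h - 5)/(h - 6)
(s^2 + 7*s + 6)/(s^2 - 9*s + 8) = (s^2 + 7*s + 6)/(s^2 - 9*s + 8)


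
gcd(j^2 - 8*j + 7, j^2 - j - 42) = j - 7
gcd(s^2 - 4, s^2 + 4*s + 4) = s + 2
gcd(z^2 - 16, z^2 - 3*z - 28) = z + 4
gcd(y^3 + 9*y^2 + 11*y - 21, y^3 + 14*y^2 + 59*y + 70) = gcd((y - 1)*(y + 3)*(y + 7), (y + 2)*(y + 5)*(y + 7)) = y + 7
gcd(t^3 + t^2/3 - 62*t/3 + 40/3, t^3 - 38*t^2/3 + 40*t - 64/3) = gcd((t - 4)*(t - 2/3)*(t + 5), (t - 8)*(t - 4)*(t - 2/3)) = t^2 - 14*t/3 + 8/3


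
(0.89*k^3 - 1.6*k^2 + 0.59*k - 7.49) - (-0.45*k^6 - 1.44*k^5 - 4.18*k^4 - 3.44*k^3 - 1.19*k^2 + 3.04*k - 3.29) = 0.45*k^6 + 1.44*k^5 + 4.18*k^4 + 4.33*k^3 - 0.41*k^2 - 2.45*k - 4.2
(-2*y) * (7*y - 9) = -14*y^2 + 18*y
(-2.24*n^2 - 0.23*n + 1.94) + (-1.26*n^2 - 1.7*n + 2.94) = -3.5*n^2 - 1.93*n + 4.88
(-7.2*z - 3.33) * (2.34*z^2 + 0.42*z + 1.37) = -16.848*z^3 - 10.8162*z^2 - 11.2626*z - 4.5621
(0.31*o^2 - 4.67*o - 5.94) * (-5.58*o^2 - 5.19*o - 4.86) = -1.7298*o^4 + 24.4497*o^3 + 55.8759*o^2 + 53.5248*o + 28.8684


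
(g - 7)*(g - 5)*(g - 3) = g^3 - 15*g^2 + 71*g - 105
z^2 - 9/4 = (z - 3/2)*(z + 3/2)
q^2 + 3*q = q*(q + 3)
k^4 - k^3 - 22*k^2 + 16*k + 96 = (k - 4)*(k - 3)*(k + 2)*(k + 4)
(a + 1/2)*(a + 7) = a^2 + 15*a/2 + 7/2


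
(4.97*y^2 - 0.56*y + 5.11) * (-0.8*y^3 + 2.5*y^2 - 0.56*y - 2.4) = -3.976*y^5 + 12.873*y^4 - 8.2712*y^3 + 1.1606*y^2 - 1.5176*y - 12.264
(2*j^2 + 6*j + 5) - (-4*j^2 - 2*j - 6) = 6*j^2 + 8*j + 11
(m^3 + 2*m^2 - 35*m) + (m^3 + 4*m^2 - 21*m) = 2*m^3 + 6*m^2 - 56*m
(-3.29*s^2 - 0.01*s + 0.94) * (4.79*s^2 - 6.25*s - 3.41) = -15.7591*s^4 + 20.5146*s^3 + 15.784*s^2 - 5.8409*s - 3.2054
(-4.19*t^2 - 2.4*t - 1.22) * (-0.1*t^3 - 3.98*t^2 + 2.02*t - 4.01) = 0.419*t^5 + 16.9162*t^4 + 1.2102*t^3 + 16.8095*t^2 + 7.1596*t + 4.8922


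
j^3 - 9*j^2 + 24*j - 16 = (j - 4)^2*(j - 1)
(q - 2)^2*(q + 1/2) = q^3 - 7*q^2/2 + 2*q + 2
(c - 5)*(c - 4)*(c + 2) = c^3 - 7*c^2 + 2*c + 40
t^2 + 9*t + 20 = (t + 4)*(t + 5)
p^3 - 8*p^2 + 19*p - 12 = (p - 4)*(p - 3)*(p - 1)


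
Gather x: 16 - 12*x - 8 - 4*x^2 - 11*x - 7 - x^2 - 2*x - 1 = -5*x^2 - 25*x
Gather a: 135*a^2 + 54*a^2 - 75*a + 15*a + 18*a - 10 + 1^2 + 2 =189*a^2 - 42*a - 7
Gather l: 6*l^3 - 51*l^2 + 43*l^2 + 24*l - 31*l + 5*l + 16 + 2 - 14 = 6*l^3 - 8*l^2 - 2*l + 4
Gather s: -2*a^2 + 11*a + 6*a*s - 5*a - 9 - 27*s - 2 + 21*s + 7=-2*a^2 + 6*a + s*(6*a - 6) - 4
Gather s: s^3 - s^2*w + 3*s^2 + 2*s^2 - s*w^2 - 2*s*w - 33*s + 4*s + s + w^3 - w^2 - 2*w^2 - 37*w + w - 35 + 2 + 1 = s^3 + s^2*(5 - w) + s*(-w^2 - 2*w - 28) + w^3 - 3*w^2 - 36*w - 32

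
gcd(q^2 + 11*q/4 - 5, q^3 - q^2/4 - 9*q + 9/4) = 1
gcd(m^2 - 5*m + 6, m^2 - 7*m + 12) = m - 3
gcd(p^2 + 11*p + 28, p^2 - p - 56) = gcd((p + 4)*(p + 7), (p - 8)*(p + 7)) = p + 7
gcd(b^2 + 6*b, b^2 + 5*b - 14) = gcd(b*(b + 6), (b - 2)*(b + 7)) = 1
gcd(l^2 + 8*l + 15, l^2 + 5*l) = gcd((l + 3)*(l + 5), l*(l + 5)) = l + 5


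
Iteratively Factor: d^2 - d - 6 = (d + 2)*(d - 3)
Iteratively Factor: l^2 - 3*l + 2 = (l - 1)*(l - 2)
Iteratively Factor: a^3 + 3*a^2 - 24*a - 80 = (a + 4)*(a^2 - a - 20) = (a - 5)*(a + 4)*(a + 4)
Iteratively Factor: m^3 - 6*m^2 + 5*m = (m - 5)*(m^2 - m) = (m - 5)*(m - 1)*(m)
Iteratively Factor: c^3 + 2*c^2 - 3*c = (c)*(c^2 + 2*c - 3) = c*(c - 1)*(c + 3)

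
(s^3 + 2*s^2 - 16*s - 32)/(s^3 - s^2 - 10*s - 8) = (s + 4)/(s + 1)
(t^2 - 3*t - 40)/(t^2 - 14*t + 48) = (t + 5)/(t - 6)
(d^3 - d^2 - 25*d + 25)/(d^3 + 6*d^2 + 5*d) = (d^2 - 6*d + 5)/(d*(d + 1))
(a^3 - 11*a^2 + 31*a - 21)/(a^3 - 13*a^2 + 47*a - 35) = (a - 3)/(a - 5)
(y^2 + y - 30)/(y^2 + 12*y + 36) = (y - 5)/(y + 6)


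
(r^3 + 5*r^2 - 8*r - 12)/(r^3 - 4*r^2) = (r^3 + 5*r^2 - 8*r - 12)/(r^2*(r - 4))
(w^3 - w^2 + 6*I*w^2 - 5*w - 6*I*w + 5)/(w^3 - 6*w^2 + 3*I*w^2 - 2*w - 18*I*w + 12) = (w^2 + w*(-1 + 5*I) - 5*I)/(w^2 + 2*w*(-3 + I) - 12*I)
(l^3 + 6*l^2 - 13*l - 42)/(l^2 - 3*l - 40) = (-l^3 - 6*l^2 + 13*l + 42)/(-l^2 + 3*l + 40)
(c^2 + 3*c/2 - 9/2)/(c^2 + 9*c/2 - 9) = (c + 3)/(c + 6)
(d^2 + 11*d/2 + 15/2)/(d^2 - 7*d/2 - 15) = (d + 3)/(d - 6)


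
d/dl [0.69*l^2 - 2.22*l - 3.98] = 1.38*l - 2.22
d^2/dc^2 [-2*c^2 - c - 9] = -4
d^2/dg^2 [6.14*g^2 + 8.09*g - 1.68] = 12.2800000000000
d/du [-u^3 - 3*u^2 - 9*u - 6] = -3*u^2 - 6*u - 9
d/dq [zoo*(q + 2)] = zoo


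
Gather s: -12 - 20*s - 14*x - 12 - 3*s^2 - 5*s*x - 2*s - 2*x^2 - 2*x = -3*s^2 + s*(-5*x - 22) - 2*x^2 - 16*x - 24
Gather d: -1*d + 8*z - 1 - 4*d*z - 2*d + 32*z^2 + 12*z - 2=d*(-4*z - 3) + 32*z^2 + 20*z - 3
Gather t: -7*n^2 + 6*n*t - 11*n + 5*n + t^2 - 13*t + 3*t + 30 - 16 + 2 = -7*n^2 - 6*n + t^2 + t*(6*n - 10) + 16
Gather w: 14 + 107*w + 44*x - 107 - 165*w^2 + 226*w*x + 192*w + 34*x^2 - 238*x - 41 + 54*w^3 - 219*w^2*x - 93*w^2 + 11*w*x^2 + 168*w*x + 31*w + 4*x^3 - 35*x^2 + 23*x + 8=54*w^3 + w^2*(-219*x - 258) + w*(11*x^2 + 394*x + 330) + 4*x^3 - x^2 - 171*x - 126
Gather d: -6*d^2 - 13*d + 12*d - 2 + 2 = -6*d^2 - d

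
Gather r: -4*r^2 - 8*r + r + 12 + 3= -4*r^2 - 7*r + 15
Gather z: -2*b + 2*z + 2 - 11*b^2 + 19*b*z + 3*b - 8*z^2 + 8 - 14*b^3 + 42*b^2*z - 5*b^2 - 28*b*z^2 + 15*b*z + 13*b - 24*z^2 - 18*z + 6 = -14*b^3 - 16*b^2 + 14*b + z^2*(-28*b - 32) + z*(42*b^2 + 34*b - 16) + 16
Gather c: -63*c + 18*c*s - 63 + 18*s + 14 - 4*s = c*(18*s - 63) + 14*s - 49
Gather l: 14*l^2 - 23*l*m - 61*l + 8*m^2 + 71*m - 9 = 14*l^2 + l*(-23*m - 61) + 8*m^2 + 71*m - 9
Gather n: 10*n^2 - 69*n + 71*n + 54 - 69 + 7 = 10*n^2 + 2*n - 8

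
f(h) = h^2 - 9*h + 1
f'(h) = 2*h - 9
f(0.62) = -4.20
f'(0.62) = -7.76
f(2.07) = -13.35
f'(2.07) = -4.86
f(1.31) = -9.07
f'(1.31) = -6.38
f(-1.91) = 21.84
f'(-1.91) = -12.82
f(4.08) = -19.07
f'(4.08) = -0.84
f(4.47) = -19.25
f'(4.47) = -0.06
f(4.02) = -19.02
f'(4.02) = -0.96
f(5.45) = -18.35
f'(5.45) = 1.90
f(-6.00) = 91.00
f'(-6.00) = -21.00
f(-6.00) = 91.00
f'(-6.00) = -21.00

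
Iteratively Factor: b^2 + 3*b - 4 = (b - 1)*(b + 4)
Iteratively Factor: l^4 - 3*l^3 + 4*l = (l + 1)*(l^3 - 4*l^2 + 4*l) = (l - 2)*(l + 1)*(l^2 - 2*l) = l*(l - 2)*(l + 1)*(l - 2)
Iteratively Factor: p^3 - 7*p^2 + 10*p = (p - 5)*(p^2 - 2*p) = p*(p - 5)*(p - 2)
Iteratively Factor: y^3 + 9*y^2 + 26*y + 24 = (y + 4)*(y^2 + 5*y + 6) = (y + 3)*(y + 4)*(y + 2)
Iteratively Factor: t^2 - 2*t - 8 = (t + 2)*(t - 4)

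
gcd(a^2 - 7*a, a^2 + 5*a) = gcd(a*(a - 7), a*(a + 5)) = a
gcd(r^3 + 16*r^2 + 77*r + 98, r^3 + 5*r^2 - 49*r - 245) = r + 7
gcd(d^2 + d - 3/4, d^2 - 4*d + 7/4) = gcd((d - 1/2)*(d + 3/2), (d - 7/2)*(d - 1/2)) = d - 1/2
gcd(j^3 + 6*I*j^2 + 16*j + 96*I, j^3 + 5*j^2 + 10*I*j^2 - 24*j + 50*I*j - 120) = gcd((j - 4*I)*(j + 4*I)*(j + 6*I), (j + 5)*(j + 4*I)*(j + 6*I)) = j^2 + 10*I*j - 24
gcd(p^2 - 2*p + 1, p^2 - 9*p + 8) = p - 1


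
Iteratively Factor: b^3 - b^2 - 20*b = (b - 5)*(b^2 + 4*b) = b*(b - 5)*(b + 4)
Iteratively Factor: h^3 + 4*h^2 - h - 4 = (h + 4)*(h^2 - 1) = (h + 1)*(h + 4)*(h - 1)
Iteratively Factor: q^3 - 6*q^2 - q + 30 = (q + 2)*(q^2 - 8*q + 15) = (q - 5)*(q + 2)*(q - 3)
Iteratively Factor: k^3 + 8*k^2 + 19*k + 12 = (k + 3)*(k^2 + 5*k + 4) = (k + 3)*(k + 4)*(k + 1)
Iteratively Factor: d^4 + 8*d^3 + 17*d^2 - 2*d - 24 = (d + 4)*(d^3 + 4*d^2 + d - 6) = (d + 3)*(d + 4)*(d^2 + d - 2) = (d + 2)*(d + 3)*(d + 4)*(d - 1)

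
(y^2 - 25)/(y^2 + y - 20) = (y - 5)/(y - 4)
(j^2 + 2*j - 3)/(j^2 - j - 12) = (j - 1)/(j - 4)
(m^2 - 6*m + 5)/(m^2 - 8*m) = (m^2 - 6*m + 5)/(m*(m - 8))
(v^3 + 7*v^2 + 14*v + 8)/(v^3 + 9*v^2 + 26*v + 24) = (v + 1)/(v + 3)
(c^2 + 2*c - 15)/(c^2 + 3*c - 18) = (c + 5)/(c + 6)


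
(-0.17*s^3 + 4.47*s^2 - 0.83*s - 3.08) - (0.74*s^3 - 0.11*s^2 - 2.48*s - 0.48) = -0.91*s^3 + 4.58*s^2 + 1.65*s - 2.6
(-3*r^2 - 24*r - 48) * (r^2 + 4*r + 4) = -3*r^4 - 36*r^3 - 156*r^2 - 288*r - 192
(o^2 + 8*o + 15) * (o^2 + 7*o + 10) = o^4 + 15*o^3 + 81*o^2 + 185*o + 150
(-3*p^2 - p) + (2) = -3*p^2 - p + 2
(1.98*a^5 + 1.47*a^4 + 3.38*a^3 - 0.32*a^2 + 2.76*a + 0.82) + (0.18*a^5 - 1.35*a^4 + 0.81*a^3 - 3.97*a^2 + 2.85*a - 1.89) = 2.16*a^5 + 0.12*a^4 + 4.19*a^3 - 4.29*a^2 + 5.61*a - 1.07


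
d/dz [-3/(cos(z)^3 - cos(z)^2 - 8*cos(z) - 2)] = 3*(-3*cos(z)^2 + 2*cos(z) + 8)*sin(z)/(-cos(z)^3 + cos(z)^2 + 8*cos(z) + 2)^2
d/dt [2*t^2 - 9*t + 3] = 4*t - 9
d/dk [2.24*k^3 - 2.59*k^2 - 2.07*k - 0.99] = 6.72*k^2 - 5.18*k - 2.07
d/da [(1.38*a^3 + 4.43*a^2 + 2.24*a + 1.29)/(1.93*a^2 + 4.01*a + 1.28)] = (2.6634*a^4 + 11.0676*a^3 + 18.7403*a^2 + 6.3614*a - 2.3057)/(3.7249*a^4 + 15.4786*a^3 + 21.0209*a^2 + 10.2656*a + 1.6384)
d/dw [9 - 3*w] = -3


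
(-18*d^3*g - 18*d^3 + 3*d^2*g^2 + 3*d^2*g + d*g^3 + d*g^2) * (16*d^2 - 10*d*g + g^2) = -288*d^5*g - 288*d^5 + 228*d^4*g^2 + 228*d^4*g - 32*d^3*g^3 - 32*d^3*g^2 - 7*d^2*g^4 - 7*d^2*g^3 + d*g^5 + d*g^4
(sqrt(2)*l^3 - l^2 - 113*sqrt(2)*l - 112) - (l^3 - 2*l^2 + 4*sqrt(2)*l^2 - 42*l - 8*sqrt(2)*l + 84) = -l^3 + sqrt(2)*l^3 - 4*sqrt(2)*l^2 + l^2 - 105*sqrt(2)*l + 42*l - 196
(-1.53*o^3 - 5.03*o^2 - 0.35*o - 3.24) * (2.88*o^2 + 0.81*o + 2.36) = -4.4064*o^5 - 15.7257*o^4 - 8.6931*o^3 - 21.4855*o^2 - 3.4504*o - 7.6464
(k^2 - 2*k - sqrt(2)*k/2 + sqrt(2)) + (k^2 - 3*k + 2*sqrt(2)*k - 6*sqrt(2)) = 2*k^2 - 5*k + 3*sqrt(2)*k/2 - 5*sqrt(2)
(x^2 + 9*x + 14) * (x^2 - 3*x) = x^4 + 6*x^3 - 13*x^2 - 42*x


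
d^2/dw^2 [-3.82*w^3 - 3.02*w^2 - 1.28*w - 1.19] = -22.92*w - 6.04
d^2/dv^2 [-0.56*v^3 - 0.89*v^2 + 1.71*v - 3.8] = -3.36*v - 1.78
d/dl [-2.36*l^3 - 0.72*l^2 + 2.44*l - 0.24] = -7.08*l^2 - 1.44*l + 2.44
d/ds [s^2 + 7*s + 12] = 2*s + 7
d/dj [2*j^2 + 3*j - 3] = 4*j + 3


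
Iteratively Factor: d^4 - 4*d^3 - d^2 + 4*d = (d - 4)*(d^3 - d) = (d - 4)*(d - 1)*(d^2 + d) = (d - 4)*(d - 1)*(d + 1)*(d)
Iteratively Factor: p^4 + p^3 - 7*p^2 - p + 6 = (p + 1)*(p^3 - 7*p + 6) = (p - 1)*(p + 1)*(p^2 + p - 6) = (p - 2)*(p - 1)*(p + 1)*(p + 3)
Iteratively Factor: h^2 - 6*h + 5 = (h - 5)*(h - 1)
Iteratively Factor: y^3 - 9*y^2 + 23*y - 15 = (y - 3)*(y^2 - 6*y + 5) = (y - 3)*(y - 1)*(y - 5)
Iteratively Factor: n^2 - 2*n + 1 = (n - 1)*(n - 1)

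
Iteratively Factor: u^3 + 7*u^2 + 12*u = (u + 3)*(u^2 + 4*u) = (u + 3)*(u + 4)*(u)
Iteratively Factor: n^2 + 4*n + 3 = (n + 1)*(n + 3)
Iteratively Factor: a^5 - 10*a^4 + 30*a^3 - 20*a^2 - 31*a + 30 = (a + 1)*(a^4 - 11*a^3 + 41*a^2 - 61*a + 30) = (a - 3)*(a + 1)*(a^3 - 8*a^2 + 17*a - 10) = (a - 3)*(a - 1)*(a + 1)*(a^2 - 7*a + 10) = (a - 5)*(a - 3)*(a - 1)*(a + 1)*(a - 2)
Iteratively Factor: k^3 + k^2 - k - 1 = (k + 1)*(k^2 - 1) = (k + 1)^2*(k - 1)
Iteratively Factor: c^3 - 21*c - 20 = (c + 1)*(c^2 - c - 20) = (c - 5)*(c + 1)*(c + 4)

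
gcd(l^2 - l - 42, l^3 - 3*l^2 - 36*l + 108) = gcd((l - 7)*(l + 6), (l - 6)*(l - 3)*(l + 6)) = l + 6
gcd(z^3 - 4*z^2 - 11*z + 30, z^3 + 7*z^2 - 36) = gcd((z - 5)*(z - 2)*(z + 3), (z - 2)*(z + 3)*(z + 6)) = z^2 + z - 6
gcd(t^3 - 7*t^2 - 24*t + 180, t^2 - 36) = t - 6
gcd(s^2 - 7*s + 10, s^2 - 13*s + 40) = s - 5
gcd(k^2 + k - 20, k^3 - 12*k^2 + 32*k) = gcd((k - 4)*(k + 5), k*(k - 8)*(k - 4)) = k - 4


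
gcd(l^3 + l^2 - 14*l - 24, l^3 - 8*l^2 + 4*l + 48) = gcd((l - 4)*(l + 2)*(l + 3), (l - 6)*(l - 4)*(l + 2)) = l^2 - 2*l - 8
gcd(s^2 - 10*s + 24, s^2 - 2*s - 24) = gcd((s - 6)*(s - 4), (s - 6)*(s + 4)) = s - 6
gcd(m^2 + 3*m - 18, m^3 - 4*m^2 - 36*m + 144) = m + 6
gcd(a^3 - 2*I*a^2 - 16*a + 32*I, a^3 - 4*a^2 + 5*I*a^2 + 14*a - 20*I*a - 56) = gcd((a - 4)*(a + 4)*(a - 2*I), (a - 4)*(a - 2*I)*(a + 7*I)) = a^2 + a*(-4 - 2*I) + 8*I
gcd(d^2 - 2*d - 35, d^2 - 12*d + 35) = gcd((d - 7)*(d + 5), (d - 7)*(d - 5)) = d - 7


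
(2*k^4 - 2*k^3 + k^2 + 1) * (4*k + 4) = 8*k^5 - 4*k^3 + 4*k^2 + 4*k + 4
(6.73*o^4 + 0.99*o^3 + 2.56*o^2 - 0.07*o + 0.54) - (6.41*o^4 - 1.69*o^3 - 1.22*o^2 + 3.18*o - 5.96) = 0.32*o^4 + 2.68*o^3 + 3.78*o^2 - 3.25*o + 6.5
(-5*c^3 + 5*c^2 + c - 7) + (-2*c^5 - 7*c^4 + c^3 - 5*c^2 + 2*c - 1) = -2*c^5 - 7*c^4 - 4*c^3 + 3*c - 8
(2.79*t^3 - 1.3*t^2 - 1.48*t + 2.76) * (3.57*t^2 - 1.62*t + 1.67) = 9.9603*t^5 - 9.1608*t^4 + 1.4817*t^3 + 10.0798*t^2 - 6.9428*t + 4.6092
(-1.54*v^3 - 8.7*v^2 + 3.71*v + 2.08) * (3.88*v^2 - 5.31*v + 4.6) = -5.9752*v^5 - 25.5786*v^4 + 53.5078*v^3 - 51.6497*v^2 + 6.0212*v + 9.568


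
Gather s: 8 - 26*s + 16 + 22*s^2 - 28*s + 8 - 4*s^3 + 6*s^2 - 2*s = -4*s^3 + 28*s^2 - 56*s + 32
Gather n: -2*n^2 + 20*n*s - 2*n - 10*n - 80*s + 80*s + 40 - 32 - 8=-2*n^2 + n*(20*s - 12)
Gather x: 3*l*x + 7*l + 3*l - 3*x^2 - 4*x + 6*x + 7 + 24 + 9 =10*l - 3*x^2 + x*(3*l + 2) + 40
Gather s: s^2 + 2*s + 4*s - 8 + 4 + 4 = s^2 + 6*s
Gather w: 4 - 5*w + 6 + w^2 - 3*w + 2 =w^2 - 8*w + 12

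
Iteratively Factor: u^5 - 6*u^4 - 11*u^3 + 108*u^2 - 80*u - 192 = (u - 4)*(u^4 - 2*u^3 - 19*u^2 + 32*u + 48) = (u - 4)*(u - 3)*(u^3 + u^2 - 16*u - 16) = (u - 4)*(u - 3)*(u + 1)*(u^2 - 16) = (u - 4)^2*(u - 3)*(u + 1)*(u + 4)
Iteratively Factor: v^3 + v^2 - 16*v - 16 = (v + 4)*(v^2 - 3*v - 4) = (v - 4)*(v + 4)*(v + 1)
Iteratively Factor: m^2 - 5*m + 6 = (m - 2)*(m - 3)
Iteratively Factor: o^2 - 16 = (o - 4)*(o + 4)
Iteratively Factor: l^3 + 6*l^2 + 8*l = (l + 4)*(l^2 + 2*l) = l*(l + 4)*(l + 2)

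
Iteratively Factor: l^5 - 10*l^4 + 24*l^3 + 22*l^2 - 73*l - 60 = (l - 5)*(l^4 - 5*l^3 - l^2 + 17*l + 12) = (l - 5)*(l + 1)*(l^3 - 6*l^2 + 5*l + 12) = (l - 5)*(l - 4)*(l + 1)*(l^2 - 2*l - 3) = (l - 5)*(l - 4)*(l - 3)*(l + 1)*(l + 1)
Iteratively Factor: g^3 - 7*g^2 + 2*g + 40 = (g - 5)*(g^2 - 2*g - 8) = (g - 5)*(g + 2)*(g - 4)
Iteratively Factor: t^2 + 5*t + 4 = (t + 4)*(t + 1)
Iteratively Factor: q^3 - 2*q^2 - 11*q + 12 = (q - 1)*(q^2 - q - 12) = (q - 4)*(q - 1)*(q + 3)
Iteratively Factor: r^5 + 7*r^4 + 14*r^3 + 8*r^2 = (r + 1)*(r^4 + 6*r^3 + 8*r^2) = (r + 1)*(r + 4)*(r^3 + 2*r^2) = r*(r + 1)*(r + 4)*(r^2 + 2*r) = r^2*(r + 1)*(r + 4)*(r + 2)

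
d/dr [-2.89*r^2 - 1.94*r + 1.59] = -5.78*r - 1.94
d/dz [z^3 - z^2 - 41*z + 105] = 3*z^2 - 2*z - 41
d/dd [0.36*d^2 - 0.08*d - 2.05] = 0.72*d - 0.08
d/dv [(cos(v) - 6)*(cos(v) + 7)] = -sin(v) - sin(2*v)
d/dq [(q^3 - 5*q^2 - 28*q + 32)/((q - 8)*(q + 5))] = (q^2 + 10*q + 19)/(q^2 + 10*q + 25)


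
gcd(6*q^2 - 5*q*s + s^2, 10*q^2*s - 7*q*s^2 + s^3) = 2*q - s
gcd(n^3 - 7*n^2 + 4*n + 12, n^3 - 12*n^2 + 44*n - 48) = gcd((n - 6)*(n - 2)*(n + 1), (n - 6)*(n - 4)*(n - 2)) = n^2 - 8*n + 12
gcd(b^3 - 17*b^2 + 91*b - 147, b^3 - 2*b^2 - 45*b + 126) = b - 3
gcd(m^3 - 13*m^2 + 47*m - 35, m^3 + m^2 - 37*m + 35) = m^2 - 6*m + 5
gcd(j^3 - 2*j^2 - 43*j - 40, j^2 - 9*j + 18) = 1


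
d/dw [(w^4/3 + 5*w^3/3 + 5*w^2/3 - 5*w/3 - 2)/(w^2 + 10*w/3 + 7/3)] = (6*w^3 + 33*w^2 + 56*w + 25)/(9*w^2 + 42*w + 49)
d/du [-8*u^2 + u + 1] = 1 - 16*u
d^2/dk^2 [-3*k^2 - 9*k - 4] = -6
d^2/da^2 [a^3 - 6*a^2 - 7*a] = 6*a - 12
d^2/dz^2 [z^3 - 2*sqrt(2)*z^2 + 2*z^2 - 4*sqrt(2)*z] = 6*z - 4*sqrt(2) + 4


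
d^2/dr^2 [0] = 0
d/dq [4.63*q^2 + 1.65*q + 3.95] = 9.26*q + 1.65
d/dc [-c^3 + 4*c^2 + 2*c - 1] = -3*c^2 + 8*c + 2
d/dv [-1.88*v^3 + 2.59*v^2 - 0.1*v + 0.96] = -5.64*v^2 + 5.18*v - 0.1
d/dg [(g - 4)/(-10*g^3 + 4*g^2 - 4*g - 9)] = (20*g^3 - 124*g^2 + 32*g - 25)/(100*g^6 - 80*g^5 + 96*g^4 + 148*g^3 - 56*g^2 + 72*g + 81)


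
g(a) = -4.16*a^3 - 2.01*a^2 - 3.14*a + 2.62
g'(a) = -12.48*a^2 - 4.02*a - 3.14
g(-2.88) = 94.37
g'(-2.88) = -95.08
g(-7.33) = 1555.99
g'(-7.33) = -644.21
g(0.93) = -5.38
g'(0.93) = -17.67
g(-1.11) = 9.32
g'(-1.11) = -14.05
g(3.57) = -223.48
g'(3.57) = -176.55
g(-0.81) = 6.06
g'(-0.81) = -8.07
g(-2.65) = 74.24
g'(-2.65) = -80.13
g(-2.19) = 43.55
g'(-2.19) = -54.19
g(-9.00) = 2900.71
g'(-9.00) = -977.84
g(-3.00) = 106.27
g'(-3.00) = -103.40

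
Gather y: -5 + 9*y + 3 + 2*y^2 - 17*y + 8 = 2*y^2 - 8*y + 6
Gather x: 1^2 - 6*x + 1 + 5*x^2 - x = 5*x^2 - 7*x + 2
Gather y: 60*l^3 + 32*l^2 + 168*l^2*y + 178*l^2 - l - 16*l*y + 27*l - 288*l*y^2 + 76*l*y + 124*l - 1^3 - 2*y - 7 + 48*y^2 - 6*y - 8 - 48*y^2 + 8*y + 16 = 60*l^3 + 210*l^2 - 288*l*y^2 + 150*l + y*(168*l^2 + 60*l)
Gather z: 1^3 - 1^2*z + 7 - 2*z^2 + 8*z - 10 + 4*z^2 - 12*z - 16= 2*z^2 - 5*z - 18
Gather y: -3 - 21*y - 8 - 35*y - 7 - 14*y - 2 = -70*y - 20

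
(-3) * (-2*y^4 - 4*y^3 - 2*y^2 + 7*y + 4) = 6*y^4 + 12*y^3 + 6*y^2 - 21*y - 12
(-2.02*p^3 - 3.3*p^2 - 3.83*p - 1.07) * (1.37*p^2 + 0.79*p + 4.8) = -2.7674*p^5 - 6.1168*p^4 - 17.5501*p^3 - 20.3316*p^2 - 19.2293*p - 5.136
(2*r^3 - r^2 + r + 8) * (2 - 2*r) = -4*r^4 + 6*r^3 - 4*r^2 - 14*r + 16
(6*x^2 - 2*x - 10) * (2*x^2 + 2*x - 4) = 12*x^4 + 8*x^3 - 48*x^2 - 12*x + 40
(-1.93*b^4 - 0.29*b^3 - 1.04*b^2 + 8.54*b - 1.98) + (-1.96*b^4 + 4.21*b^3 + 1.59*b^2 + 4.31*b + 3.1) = -3.89*b^4 + 3.92*b^3 + 0.55*b^2 + 12.85*b + 1.12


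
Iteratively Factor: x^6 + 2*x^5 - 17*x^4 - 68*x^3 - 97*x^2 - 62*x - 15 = (x + 3)*(x^5 - x^4 - 14*x^3 - 26*x^2 - 19*x - 5) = (x - 5)*(x + 3)*(x^4 + 4*x^3 + 6*x^2 + 4*x + 1) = (x - 5)*(x + 1)*(x + 3)*(x^3 + 3*x^2 + 3*x + 1) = (x - 5)*(x + 1)^2*(x + 3)*(x^2 + 2*x + 1) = (x - 5)*(x + 1)^3*(x + 3)*(x + 1)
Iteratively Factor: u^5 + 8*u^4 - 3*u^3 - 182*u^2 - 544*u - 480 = (u - 5)*(u^4 + 13*u^3 + 62*u^2 + 128*u + 96) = (u - 5)*(u + 4)*(u^3 + 9*u^2 + 26*u + 24) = (u - 5)*(u + 2)*(u + 4)*(u^2 + 7*u + 12) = (u - 5)*(u + 2)*(u + 4)^2*(u + 3)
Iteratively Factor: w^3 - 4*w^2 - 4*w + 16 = (w - 2)*(w^2 - 2*w - 8) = (w - 2)*(w + 2)*(w - 4)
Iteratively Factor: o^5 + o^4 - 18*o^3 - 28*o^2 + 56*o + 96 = (o + 3)*(o^4 - 2*o^3 - 12*o^2 + 8*o + 32) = (o - 2)*(o + 3)*(o^3 - 12*o - 16) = (o - 2)*(o + 2)*(o + 3)*(o^2 - 2*o - 8) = (o - 2)*(o + 2)^2*(o + 3)*(o - 4)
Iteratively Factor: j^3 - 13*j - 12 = (j - 4)*(j^2 + 4*j + 3) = (j - 4)*(j + 3)*(j + 1)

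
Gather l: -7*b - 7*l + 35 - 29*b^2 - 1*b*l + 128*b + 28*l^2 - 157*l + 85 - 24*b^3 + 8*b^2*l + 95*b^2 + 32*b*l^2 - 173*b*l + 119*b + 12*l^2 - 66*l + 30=-24*b^3 + 66*b^2 + 240*b + l^2*(32*b + 40) + l*(8*b^2 - 174*b - 230) + 150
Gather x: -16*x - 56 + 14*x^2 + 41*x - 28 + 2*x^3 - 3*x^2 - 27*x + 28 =2*x^3 + 11*x^2 - 2*x - 56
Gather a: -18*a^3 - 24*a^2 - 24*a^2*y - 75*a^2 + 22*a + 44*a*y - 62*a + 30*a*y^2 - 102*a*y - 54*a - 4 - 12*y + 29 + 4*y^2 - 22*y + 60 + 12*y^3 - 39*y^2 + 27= -18*a^3 + a^2*(-24*y - 99) + a*(30*y^2 - 58*y - 94) + 12*y^3 - 35*y^2 - 34*y + 112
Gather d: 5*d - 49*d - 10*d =-54*d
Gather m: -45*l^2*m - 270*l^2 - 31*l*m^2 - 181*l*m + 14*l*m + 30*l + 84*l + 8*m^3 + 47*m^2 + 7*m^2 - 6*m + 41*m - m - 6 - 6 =-270*l^2 + 114*l + 8*m^3 + m^2*(54 - 31*l) + m*(-45*l^2 - 167*l + 34) - 12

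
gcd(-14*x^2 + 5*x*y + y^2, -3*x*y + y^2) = 1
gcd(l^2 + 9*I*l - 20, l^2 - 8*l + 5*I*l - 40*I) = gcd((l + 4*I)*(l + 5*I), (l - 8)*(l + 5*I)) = l + 5*I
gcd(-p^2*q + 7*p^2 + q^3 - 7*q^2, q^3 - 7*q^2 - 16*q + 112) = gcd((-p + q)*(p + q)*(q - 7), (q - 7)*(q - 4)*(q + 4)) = q - 7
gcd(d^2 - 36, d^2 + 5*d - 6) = d + 6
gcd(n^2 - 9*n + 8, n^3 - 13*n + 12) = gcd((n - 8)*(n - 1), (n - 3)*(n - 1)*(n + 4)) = n - 1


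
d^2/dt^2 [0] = 0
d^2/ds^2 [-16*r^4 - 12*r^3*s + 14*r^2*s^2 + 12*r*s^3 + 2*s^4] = 28*r^2 + 72*r*s + 24*s^2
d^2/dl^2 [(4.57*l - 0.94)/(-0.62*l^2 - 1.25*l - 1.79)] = (-(1.24*l + 1.25)*(2.48*l + 2.5)*(4.57*l - 0.94) + (17.0004*l + 10.2594)*(0.62*l^2 + 1.25*l + 1.79))/(0.62*l^2 + 1.25*l + 1.79)^3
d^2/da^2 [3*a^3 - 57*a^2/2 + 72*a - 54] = 18*a - 57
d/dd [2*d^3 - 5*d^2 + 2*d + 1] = 6*d^2 - 10*d + 2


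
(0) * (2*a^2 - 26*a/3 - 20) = 0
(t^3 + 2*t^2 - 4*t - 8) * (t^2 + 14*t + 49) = t^5 + 16*t^4 + 73*t^3 + 34*t^2 - 308*t - 392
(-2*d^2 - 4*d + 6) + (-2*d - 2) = -2*d^2 - 6*d + 4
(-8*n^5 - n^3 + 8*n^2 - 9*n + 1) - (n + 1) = -8*n^5 - n^3 + 8*n^2 - 10*n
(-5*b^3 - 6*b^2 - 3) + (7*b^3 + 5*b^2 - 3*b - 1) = 2*b^3 - b^2 - 3*b - 4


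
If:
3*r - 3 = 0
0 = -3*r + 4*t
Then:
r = 1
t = 3/4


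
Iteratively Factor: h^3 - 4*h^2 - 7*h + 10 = (h - 5)*(h^2 + h - 2) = (h - 5)*(h - 1)*(h + 2)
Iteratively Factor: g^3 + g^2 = (g)*(g^2 + g) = g*(g + 1)*(g)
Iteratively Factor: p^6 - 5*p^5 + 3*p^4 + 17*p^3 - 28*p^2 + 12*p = (p - 2)*(p^5 - 3*p^4 - 3*p^3 + 11*p^2 - 6*p) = (p - 2)*(p - 1)*(p^4 - 2*p^3 - 5*p^2 + 6*p) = p*(p - 2)*(p - 1)*(p^3 - 2*p^2 - 5*p + 6) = p*(p - 2)*(p - 1)*(p + 2)*(p^2 - 4*p + 3) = p*(p - 2)*(p - 1)^2*(p + 2)*(p - 3)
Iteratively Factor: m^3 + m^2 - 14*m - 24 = (m + 3)*(m^2 - 2*m - 8) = (m + 2)*(m + 3)*(m - 4)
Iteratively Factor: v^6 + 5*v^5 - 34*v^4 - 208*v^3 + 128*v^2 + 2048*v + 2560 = (v + 4)*(v^5 + v^4 - 38*v^3 - 56*v^2 + 352*v + 640) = (v + 2)*(v + 4)*(v^4 - v^3 - 36*v^2 + 16*v + 320) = (v - 4)*(v + 2)*(v + 4)*(v^3 + 3*v^2 - 24*v - 80) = (v - 4)*(v + 2)*(v + 4)^2*(v^2 - v - 20) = (v - 5)*(v - 4)*(v + 2)*(v + 4)^2*(v + 4)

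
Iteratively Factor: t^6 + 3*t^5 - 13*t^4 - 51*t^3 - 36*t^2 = (t)*(t^5 + 3*t^4 - 13*t^3 - 51*t^2 - 36*t) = t*(t - 4)*(t^4 + 7*t^3 + 15*t^2 + 9*t) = t*(t - 4)*(t + 1)*(t^3 + 6*t^2 + 9*t) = t*(t - 4)*(t + 1)*(t + 3)*(t^2 + 3*t) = t^2*(t - 4)*(t + 1)*(t + 3)*(t + 3)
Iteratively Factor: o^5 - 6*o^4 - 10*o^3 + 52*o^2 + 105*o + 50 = (o - 5)*(o^4 - o^3 - 15*o^2 - 23*o - 10) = (o - 5)*(o + 1)*(o^3 - 2*o^2 - 13*o - 10) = (o - 5)*(o + 1)^2*(o^2 - 3*o - 10) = (o - 5)*(o + 1)^2*(o + 2)*(o - 5)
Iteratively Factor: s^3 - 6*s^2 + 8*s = (s - 4)*(s^2 - 2*s) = s*(s - 4)*(s - 2)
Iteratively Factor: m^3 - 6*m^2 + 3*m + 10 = (m - 2)*(m^2 - 4*m - 5) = (m - 2)*(m + 1)*(m - 5)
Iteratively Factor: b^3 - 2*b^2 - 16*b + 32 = (b - 4)*(b^2 + 2*b - 8) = (b - 4)*(b + 4)*(b - 2)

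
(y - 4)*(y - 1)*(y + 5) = y^3 - 21*y + 20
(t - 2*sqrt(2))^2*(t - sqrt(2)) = t^3 - 5*sqrt(2)*t^2 + 16*t - 8*sqrt(2)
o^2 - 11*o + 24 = (o - 8)*(o - 3)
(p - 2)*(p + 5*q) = p^2 + 5*p*q - 2*p - 10*q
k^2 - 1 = (k - 1)*(k + 1)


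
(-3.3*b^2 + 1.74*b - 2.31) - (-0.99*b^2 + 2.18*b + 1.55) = -2.31*b^2 - 0.44*b - 3.86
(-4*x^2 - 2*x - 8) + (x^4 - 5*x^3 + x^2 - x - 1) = x^4 - 5*x^3 - 3*x^2 - 3*x - 9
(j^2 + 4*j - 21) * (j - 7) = j^3 - 3*j^2 - 49*j + 147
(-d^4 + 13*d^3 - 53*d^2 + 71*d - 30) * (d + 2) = -d^5 + 11*d^4 - 27*d^3 - 35*d^2 + 112*d - 60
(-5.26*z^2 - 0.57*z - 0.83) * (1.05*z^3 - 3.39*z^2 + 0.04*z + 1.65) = -5.523*z^5 + 17.2329*z^4 + 0.8504*z^3 - 5.8881*z^2 - 0.9737*z - 1.3695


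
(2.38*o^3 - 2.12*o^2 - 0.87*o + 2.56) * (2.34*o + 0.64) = 5.5692*o^4 - 3.4376*o^3 - 3.3926*o^2 + 5.4336*o + 1.6384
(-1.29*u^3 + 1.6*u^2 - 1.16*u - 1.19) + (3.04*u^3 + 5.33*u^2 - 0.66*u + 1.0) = 1.75*u^3 + 6.93*u^2 - 1.82*u - 0.19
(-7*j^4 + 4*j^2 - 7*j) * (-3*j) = 21*j^5 - 12*j^3 + 21*j^2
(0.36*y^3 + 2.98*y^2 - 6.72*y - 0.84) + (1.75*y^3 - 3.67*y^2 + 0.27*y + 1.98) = 2.11*y^3 - 0.69*y^2 - 6.45*y + 1.14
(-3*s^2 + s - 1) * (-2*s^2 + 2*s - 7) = 6*s^4 - 8*s^3 + 25*s^2 - 9*s + 7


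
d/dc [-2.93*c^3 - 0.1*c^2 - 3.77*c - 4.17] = -8.79*c^2 - 0.2*c - 3.77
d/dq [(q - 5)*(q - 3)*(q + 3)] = 3*q^2 - 10*q - 9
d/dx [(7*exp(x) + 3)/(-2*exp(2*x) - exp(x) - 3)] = ((4*exp(x) + 1)*(7*exp(x) + 3) - 14*exp(2*x) - 7*exp(x) - 21)*exp(x)/(2*exp(2*x) + exp(x) + 3)^2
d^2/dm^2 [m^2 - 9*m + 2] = 2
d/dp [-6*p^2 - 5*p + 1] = -12*p - 5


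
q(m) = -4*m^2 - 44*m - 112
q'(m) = -8*m - 44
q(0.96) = -157.93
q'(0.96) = -51.68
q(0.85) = -152.29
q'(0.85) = -50.80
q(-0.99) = -72.36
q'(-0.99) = -36.08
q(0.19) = -120.50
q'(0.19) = -45.52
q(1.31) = -176.50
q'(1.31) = -54.48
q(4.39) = -382.25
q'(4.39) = -79.12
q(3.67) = -327.36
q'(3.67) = -73.36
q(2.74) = -262.59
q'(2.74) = -65.92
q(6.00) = -520.00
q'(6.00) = -92.00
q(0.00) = -112.00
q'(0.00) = -44.00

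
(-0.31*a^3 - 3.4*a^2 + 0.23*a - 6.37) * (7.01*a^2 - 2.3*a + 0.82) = -2.1731*a^5 - 23.121*a^4 + 9.1781*a^3 - 47.9707*a^2 + 14.8396*a - 5.2234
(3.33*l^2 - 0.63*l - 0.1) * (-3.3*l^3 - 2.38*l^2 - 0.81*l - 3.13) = -10.989*l^5 - 5.8464*l^4 - 0.8679*l^3 - 9.6746*l^2 + 2.0529*l + 0.313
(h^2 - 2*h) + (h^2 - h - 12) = 2*h^2 - 3*h - 12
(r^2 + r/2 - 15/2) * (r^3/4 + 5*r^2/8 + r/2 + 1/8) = r^5/4 + 3*r^4/4 - 17*r^3/16 - 69*r^2/16 - 59*r/16 - 15/16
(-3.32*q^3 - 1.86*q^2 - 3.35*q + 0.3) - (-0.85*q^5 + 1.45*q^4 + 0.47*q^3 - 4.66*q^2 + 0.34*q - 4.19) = 0.85*q^5 - 1.45*q^4 - 3.79*q^3 + 2.8*q^2 - 3.69*q + 4.49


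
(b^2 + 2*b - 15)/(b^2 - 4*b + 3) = (b + 5)/(b - 1)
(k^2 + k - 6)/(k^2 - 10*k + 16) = (k + 3)/(k - 8)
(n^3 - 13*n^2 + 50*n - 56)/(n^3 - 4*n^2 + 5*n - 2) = (n^2 - 11*n + 28)/(n^2 - 2*n + 1)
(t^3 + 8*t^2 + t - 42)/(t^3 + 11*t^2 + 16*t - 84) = (t + 3)/(t + 6)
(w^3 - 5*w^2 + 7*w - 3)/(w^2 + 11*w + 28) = (w^3 - 5*w^2 + 7*w - 3)/(w^2 + 11*w + 28)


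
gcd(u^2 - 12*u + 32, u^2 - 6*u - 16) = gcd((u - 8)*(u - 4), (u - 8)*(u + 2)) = u - 8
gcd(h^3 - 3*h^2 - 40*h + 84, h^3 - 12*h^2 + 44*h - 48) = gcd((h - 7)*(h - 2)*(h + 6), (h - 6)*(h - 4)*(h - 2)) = h - 2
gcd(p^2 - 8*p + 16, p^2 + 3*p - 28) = p - 4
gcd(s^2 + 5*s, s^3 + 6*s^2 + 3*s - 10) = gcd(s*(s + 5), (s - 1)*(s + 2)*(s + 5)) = s + 5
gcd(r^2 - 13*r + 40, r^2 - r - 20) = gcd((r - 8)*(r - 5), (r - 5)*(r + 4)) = r - 5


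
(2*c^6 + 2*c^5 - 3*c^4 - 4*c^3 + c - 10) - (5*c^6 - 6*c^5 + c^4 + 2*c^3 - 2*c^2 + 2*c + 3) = -3*c^6 + 8*c^5 - 4*c^4 - 6*c^3 + 2*c^2 - c - 13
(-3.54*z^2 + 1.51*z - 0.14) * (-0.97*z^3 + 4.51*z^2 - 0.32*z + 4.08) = 3.4338*z^5 - 17.4301*z^4 + 8.0787*z^3 - 15.5578*z^2 + 6.2056*z - 0.5712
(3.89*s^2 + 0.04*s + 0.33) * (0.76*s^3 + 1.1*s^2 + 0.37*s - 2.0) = 2.9564*s^5 + 4.3094*s^4 + 1.7341*s^3 - 7.4022*s^2 + 0.0421*s - 0.66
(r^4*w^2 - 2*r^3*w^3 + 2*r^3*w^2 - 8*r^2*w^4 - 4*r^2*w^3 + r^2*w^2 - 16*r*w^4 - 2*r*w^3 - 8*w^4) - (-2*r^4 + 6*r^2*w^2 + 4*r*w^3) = r^4*w^2 + 2*r^4 - 2*r^3*w^3 + 2*r^3*w^2 - 8*r^2*w^4 - 4*r^2*w^3 - 5*r^2*w^2 - 16*r*w^4 - 6*r*w^3 - 8*w^4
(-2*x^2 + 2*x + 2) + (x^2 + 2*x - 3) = -x^2 + 4*x - 1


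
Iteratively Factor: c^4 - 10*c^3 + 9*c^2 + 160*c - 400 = (c - 4)*(c^3 - 6*c^2 - 15*c + 100) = (c - 4)*(c + 4)*(c^2 - 10*c + 25) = (c - 5)*(c - 4)*(c + 4)*(c - 5)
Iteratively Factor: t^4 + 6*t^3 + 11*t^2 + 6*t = (t + 2)*(t^3 + 4*t^2 + 3*t) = (t + 1)*(t + 2)*(t^2 + 3*t) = t*(t + 1)*(t + 2)*(t + 3)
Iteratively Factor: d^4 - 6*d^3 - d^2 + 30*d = (d + 2)*(d^3 - 8*d^2 + 15*d) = (d - 3)*(d + 2)*(d^2 - 5*d) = d*(d - 3)*(d + 2)*(d - 5)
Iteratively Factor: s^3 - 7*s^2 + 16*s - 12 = (s - 2)*(s^2 - 5*s + 6) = (s - 3)*(s - 2)*(s - 2)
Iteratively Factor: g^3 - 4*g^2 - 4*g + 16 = (g + 2)*(g^2 - 6*g + 8) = (g - 4)*(g + 2)*(g - 2)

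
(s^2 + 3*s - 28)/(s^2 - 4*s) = (s + 7)/s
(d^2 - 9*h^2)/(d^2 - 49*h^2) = (d^2 - 9*h^2)/(d^2 - 49*h^2)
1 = 1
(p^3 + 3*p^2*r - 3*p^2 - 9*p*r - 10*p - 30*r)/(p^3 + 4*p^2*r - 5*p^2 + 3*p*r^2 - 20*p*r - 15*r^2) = (p + 2)/(p + r)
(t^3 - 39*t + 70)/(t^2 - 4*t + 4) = (t^2 + 2*t - 35)/(t - 2)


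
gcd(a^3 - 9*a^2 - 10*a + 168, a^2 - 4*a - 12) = a - 6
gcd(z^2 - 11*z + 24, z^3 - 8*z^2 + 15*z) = z - 3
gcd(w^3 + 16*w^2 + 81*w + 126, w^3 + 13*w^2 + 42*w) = w^2 + 13*w + 42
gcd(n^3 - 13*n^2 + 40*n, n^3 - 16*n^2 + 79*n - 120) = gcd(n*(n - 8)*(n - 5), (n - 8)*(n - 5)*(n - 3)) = n^2 - 13*n + 40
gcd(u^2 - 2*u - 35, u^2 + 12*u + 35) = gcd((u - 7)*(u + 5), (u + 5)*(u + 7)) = u + 5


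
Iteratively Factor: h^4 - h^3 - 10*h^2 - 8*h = (h + 2)*(h^3 - 3*h^2 - 4*h) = h*(h + 2)*(h^2 - 3*h - 4) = h*(h - 4)*(h + 2)*(h + 1)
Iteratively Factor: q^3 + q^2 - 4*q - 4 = (q - 2)*(q^2 + 3*q + 2) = (q - 2)*(q + 2)*(q + 1)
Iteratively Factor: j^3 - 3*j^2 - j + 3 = (j - 3)*(j^2 - 1) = (j - 3)*(j + 1)*(j - 1)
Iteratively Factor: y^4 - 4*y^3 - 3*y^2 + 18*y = (y - 3)*(y^3 - y^2 - 6*y) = (y - 3)^2*(y^2 + 2*y) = y*(y - 3)^2*(y + 2)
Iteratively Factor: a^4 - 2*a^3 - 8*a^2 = (a - 4)*(a^3 + 2*a^2) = a*(a - 4)*(a^2 + 2*a) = a*(a - 4)*(a + 2)*(a)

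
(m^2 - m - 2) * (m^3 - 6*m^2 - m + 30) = m^5 - 7*m^4 + 3*m^3 + 43*m^2 - 28*m - 60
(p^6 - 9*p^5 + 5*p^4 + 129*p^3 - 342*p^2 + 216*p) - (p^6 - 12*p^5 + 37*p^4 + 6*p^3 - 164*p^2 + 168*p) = 3*p^5 - 32*p^4 + 123*p^3 - 178*p^2 + 48*p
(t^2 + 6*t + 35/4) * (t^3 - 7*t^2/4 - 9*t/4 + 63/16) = t^5 + 17*t^4/4 - 4*t^3 - 199*t^2/8 + 63*t/16 + 2205/64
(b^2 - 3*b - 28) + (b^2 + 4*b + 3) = 2*b^2 + b - 25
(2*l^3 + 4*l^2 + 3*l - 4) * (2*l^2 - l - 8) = 4*l^5 + 6*l^4 - 14*l^3 - 43*l^2 - 20*l + 32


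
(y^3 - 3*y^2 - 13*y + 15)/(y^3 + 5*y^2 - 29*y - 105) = (y - 1)/(y + 7)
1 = 1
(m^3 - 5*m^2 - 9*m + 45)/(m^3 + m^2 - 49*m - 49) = (m^3 - 5*m^2 - 9*m + 45)/(m^3 + m^2 - 49*m - 49)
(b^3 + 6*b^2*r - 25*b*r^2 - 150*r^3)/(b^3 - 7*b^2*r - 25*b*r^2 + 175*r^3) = (-b - 6*r)/(-b + 7*r)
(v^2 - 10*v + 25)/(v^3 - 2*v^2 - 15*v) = (v - 5)/(v*(v + 3))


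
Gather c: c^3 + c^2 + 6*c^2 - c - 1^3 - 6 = c^3 + 7*c^2 - c - 7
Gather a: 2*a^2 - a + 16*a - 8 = 2*a^2 + 15*a - 8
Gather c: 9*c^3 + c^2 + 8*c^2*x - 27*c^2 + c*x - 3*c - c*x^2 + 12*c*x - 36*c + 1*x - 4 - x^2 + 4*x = 9*c^3 + c^2*(8*x - 26) + c*(-x^2 + 13*x - 39) - x^2 + 5*x - 4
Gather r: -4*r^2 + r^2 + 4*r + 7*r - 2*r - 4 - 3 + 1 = -3*r^2 + 9*r - 6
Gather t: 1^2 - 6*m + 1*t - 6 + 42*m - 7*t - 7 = 36*m - 6*t - 12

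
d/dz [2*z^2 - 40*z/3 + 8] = 4*z - 40/3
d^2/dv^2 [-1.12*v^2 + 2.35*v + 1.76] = -2.24000000000000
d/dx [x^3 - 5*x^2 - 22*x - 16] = 3*x^2 - 10*x - 22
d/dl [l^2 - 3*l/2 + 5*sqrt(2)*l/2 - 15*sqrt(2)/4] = 2*l - 3/2 + 5*sqrt(2)/2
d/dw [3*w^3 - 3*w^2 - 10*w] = 9*w^2 - 6*w - 10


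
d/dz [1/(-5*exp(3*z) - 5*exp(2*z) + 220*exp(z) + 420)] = (3*exp(2*z) + 2*exp(z) - 44)*exp(z)/(5*(exp(3*z) + exp(2*z) - 44*exp(z) - 84)^2)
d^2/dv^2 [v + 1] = 0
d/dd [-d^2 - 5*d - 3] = -2*d - 5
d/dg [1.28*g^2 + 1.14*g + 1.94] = 2.56*g + 1.14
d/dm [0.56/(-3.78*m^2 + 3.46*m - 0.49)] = (4.2336*m - 1.9376)/(3.78*m^2 - 3.46*m + 0.49)^2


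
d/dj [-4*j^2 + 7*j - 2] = 7 - 8*j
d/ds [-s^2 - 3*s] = -2*s - 3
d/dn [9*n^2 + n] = 18*n + 1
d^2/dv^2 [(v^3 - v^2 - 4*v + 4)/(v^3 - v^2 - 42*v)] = 12*(19*v^5 - 15*v^4 + 267*v^3 - 82*v^2 + 84*v + 1176)/(v^3*(v^6 - 3*v^5 - 123*v^4 + 251*v^3 + 5166*v^2 - 5292*v - 74088))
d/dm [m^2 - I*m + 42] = 2*m - I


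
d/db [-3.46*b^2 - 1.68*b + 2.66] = -6.92*b - 1.68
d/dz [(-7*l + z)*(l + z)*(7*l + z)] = -49*l^2 + 2*l*z + 3*z^2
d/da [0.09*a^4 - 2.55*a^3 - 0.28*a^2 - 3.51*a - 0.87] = 0.36*a^3 - 7.65*a^2 - 0.56*a - 3.51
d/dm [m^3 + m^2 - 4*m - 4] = 3*m^2 + 2*m - 4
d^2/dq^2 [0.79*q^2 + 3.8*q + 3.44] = 1.58000000000000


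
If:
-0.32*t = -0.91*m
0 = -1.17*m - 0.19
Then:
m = -0.16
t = -0.46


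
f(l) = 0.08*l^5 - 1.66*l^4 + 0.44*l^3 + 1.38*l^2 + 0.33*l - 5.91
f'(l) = 0.4*l^4 - 6.64*l^3 + 1.32*l^2 + 2.76*l + 0.33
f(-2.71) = -106.65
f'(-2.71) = 156.27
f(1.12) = -5.66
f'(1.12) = -3.62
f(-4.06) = -553.24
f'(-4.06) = 563.94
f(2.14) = -25.80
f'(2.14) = -44.40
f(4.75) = -577.66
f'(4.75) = -464.77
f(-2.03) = -35.52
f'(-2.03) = 62.51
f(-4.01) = -525.59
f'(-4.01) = 542.07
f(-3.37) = -257.07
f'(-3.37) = 311.74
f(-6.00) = -2826.69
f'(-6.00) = 1983.93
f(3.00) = -95.64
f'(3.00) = -126.39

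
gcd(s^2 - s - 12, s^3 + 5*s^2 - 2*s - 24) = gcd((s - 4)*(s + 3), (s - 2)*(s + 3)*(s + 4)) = s + 3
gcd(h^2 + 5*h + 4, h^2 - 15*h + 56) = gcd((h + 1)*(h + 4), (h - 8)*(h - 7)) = 1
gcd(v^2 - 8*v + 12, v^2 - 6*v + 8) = v - 2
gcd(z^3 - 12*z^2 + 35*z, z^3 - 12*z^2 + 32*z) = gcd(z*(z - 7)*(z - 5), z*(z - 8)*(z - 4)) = z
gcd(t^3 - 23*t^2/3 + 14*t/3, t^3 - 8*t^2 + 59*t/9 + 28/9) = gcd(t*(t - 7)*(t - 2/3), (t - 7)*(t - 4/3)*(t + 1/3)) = t - 7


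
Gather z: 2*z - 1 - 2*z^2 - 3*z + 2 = -2*z^2 - z + 1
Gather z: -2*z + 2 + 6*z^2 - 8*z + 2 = 6*z^2 - 10*z + 4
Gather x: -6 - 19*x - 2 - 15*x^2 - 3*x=-15*x^2 - 22*x - 8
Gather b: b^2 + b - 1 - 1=b^2 + b - 2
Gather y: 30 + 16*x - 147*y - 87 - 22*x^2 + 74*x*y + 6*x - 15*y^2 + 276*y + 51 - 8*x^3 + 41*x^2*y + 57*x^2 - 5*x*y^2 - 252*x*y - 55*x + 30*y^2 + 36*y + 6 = -8*x^3 + 35*x^2 - 33*x + y^2*(15 - 5*x) + y*(41*x^2 - 178*x + 165)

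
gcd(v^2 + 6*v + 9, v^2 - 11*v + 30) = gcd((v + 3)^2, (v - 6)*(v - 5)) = 1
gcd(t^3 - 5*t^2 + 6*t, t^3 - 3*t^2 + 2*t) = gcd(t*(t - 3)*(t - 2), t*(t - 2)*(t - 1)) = t^2 - 2*t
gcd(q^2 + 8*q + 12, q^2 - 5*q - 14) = q + 2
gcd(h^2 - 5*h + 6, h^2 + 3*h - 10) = h - 2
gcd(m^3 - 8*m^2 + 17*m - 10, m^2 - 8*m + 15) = m - 5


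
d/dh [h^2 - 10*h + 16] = 2*h - 10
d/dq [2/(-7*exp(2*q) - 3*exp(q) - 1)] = (28*exp(q) + 6)*exp(q)/(7*exp(2*q) + 3*exp(q) + 1)^2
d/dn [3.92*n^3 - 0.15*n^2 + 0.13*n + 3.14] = 11.76*n^2 - 0.3*n + 0.13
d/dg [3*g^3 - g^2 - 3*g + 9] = 9*g^2 - 2*g - 3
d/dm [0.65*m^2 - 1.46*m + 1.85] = 1.3*m - 1.46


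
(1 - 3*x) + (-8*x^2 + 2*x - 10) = -8*x^2 - x - 9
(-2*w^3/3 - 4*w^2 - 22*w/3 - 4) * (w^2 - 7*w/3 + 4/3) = -2*w^5/3 - 22*w^4/9 + 10*w^3/9 + 70*w^2/9 - 4*w/9 - 16/3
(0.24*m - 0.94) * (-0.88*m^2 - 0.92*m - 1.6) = -0.2112*m^3 + 0.6064*m^2 + 0.4808*m + 1.504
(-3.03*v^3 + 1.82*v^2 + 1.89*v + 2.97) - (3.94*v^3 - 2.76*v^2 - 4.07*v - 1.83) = -6.97*v^3 + 4.58*v^2 + 5.96*v + 4.8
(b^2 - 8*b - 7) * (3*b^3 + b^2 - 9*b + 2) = 3*b^5 - 23*b^4 - 38*b^3 + 67*b^2 + 47*b - 14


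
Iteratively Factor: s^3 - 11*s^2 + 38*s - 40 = (s - 4)*(s^2 - 7*s + 10) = (s - 4)*(s - 2)*(s - 5)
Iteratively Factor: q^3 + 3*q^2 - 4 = (q + 2)*(q^2 + q - 2) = (q - 1)*(q + 2)*(q + 2)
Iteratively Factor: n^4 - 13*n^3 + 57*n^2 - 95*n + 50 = (n - 1)*(n^3 - 12*n^2 + 45*n - 50) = (n - 5)*(n - 1)*(n^2 - 7*n + 10) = (n - 5)^2*(n - 1)*(n - 2)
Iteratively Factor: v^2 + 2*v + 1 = (v + 1)*(v + 1)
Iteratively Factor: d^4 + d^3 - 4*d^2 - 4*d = (d + 1)*(d^3 - 4*d) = (d + 1)*(d + 2)*(d^2 - 2*d) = d*(d + 1)*(d + 2)*(d - 2)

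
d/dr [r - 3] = 1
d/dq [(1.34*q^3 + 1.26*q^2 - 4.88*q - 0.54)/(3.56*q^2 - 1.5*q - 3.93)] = (4.7704*q^4 - 4.02*q^3 - 0.315800000000003*q^2 - 6.0588*q + 18.3684)/(12.6736*q^4 - 10.68*q^3 - 25.7316*q^2 + 11.79*q + 15.4449)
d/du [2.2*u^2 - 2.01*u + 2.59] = 4.4*u - 2.01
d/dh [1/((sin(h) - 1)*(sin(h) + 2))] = -(sin(2*h) + cos(h))/((sin(h) - 1)^2*(sin(h) + 2)^2)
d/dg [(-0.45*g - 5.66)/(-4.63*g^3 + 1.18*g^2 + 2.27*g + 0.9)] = (-4.167*g^3 - 78.0864*g^2 + 13.3576*g + 12.4432)/(21.4369*g^6 - 10.9268*g^5 - 19.6278*g^4 - 2.9768*g^3 + 7.2769*g^2 + 4.086*g + 0.81)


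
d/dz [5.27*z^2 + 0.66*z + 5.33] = 10.54*z + 0.66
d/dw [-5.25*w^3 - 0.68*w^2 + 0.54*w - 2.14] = -15.75*w^2 - 1.36*w + 0.54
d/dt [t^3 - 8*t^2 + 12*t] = 3*t^2 - 16*t + 12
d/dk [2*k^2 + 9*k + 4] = 4*k + 9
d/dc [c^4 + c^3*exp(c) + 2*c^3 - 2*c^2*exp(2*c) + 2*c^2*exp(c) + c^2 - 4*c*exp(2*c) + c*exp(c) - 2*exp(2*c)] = c^3*exp(c) + 4*c^3 - 4*c^2*exp(2*c) + 5*c^2*exp(c) + 6*c^2 - 12*c*exp(2*c) + 5*c*exp(c) + 2*c - 8*exp(2*c) + exp(c)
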